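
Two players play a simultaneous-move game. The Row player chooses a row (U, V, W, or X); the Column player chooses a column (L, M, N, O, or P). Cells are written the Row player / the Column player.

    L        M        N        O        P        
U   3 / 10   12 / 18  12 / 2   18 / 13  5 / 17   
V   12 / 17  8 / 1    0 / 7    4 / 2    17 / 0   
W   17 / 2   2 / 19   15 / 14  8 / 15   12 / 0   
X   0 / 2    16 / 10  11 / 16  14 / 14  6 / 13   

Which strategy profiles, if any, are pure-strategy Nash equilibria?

A profile is a Nash equilibrium when each player is best-responding to the other.
The Row player's best responses — vs L: W (payoff 17); vs M: X (payoff 16); vs N: W (payoff 15); vs O: U (payoff 18); vs P: V (payoff 17).
The Column player's best responses — vs U: M (payoff 18); vs V: L (payoff 17); vs W: M (payoff 19); vs X: N (payoff 16).
No cell has both players best-responding. For instance, the Row player's best reply to L is W, but against W the Column player prefers M over L.

No pure-strategy Nash equilibrium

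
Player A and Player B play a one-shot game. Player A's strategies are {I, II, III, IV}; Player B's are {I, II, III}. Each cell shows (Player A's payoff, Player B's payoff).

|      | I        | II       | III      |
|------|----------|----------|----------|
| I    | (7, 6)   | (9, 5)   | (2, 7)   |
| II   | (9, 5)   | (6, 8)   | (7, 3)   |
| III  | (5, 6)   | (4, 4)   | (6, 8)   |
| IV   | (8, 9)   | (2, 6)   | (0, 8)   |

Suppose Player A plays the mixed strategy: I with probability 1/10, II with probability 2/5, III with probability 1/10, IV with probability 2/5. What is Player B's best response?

Player B's best reply maximizes expected payoff against the mix.
I: (1/10)·6 + (2/5)·5 + (1/10)·6 + (2/5)·9 = 34/5
II: (1/10)·5 + (2/5)·8 + (1/10)·4 + (2/5)·6 = 13/2
III: (1/10)·7 + (2/5)·3 + (1/10)·8 + (2/5)·8 = 59/10
Highest expected payoff is 34/5, from I.

I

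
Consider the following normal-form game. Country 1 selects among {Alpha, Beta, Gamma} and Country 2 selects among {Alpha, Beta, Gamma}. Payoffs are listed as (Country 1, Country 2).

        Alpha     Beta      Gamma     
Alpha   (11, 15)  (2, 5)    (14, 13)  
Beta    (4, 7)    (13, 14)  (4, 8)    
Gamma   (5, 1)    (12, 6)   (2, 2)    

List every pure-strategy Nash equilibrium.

Check mutual best responses: a cell is a NE iff neither player can gain by unilaterally deviating.
Country 1's best responses — vs Alpha: Alpha (payoff 11); vs Beta: Beta (payoff 13); vs Gamma: Alpha (payoff 14).
Country 2's best responses — vs Alpha: Alpha (payoff 15); vs Beta: Beta (payoff 14); vs Gamma: Beta (payoff 6).
Mutual best responses occur at (Alpha, Alpha) and (Beta, Beta); at each, neither player gains by switching.

(Alpha, Alpha) and (Beta, Beta)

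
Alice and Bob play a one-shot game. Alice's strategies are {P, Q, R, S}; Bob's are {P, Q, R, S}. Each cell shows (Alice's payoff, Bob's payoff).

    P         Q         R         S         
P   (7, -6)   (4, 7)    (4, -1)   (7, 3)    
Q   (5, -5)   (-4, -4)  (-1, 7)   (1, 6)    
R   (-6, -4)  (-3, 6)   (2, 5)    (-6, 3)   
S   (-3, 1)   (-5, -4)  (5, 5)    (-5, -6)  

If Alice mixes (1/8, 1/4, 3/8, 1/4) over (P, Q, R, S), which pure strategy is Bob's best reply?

Compute Bob's expected payoff from each pure strategy against the given mix.
P: (1/8)·(-6) + (1/4)·(-5) + (3/8)·(-4) + (1/4)·1 = -13/4
Q: (1/8)·7 + (1/4)·(-4) + (3/8)·6 + (1/4)·(-4) = 9/8
R: (1/8)·(-1) + (1/4)·7 + (3/8)·5 + (1/4)·5 = 19/4
S: (1/8)·3 + (1/4)·6 + (3/8)·3 + (1/4)·(-6) = 3/2
Highest expected payoff is 19/4, from R.

R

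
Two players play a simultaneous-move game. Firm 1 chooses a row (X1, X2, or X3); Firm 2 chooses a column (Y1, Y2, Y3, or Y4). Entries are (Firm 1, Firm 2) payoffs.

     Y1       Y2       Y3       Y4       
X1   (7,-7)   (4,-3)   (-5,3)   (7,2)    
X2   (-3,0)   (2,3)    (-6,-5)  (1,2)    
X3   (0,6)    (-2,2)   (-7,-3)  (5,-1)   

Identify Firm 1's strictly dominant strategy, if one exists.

Check whether one of Firm 1's strategies beats all alternatives regardless of what the opponent does.
X1 strictly dominates: vs Y1: 7 > each of {-3, 0}; vs Y2: 4 > each of {2, -2}; vs Y3: -5 > each of {-6, -7}; vs Y4: 7 > each of {1, 5}.

X1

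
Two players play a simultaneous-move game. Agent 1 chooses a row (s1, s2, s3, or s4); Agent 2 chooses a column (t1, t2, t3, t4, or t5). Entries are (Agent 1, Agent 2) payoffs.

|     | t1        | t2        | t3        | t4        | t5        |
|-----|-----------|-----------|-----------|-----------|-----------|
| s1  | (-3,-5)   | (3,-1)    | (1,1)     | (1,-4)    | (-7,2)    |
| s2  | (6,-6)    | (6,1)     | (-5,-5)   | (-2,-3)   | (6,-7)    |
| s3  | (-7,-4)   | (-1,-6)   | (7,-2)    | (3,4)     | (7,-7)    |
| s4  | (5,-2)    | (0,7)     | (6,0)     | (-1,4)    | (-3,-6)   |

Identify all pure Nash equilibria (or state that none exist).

A profile is a Nash equilibrium when each player is best-responding to the other.
Agent 1's best responses — vs t1: s2 (payoff 6); vs t2: s2 (payoff 6); vs t3: s3 (payoff 7); vs t4: s3 (payoff 3); vs t5: s3 (payoff 7).
Agent 2's best responses — vs s1: t5 (payoff 2); vs s2: t2 (payoff 1); vs s3: t4 (payoff 4); vs s4: t2 (payoff 7).
Mutual best responses occur at (s2, t2) and (s3, t4); at each, neither player gains by switching.

(s2, t2) and (s3, t4)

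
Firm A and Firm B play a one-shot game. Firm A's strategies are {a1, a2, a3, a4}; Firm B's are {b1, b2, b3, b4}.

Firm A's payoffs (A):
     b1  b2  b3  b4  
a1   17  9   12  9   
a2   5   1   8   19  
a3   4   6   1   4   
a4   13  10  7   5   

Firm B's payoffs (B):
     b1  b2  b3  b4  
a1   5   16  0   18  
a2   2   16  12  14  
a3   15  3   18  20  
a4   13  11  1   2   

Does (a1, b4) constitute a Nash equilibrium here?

Holding Firm B at b4: Firm A gets 9 from a1 but could get 19 by switching to a2. Firm A has a profitable deviation.

No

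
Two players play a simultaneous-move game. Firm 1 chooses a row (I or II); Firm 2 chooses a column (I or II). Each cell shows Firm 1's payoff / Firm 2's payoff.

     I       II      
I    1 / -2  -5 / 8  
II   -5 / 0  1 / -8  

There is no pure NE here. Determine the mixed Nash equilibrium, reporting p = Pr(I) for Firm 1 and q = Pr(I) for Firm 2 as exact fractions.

Each player's mixing probability is pinned down by making the *other* player indifferent.
Firm 2 indifferent between I and II: p·(-2) + (1−p)·0 = p·8 + (1−p)·(-8) ⟹ 0 + (-2)p = (-8) + 16p ⟹ p = 4/9.
Firm 1 indifferent between I and II: q·1 + (1−q)·(-5) = q·(-5) + (1−q)·1 ⟹ (-5) + 6q = 1 + (-6)q ⟹ q = 1/2.

p = 4/9, q = 1/2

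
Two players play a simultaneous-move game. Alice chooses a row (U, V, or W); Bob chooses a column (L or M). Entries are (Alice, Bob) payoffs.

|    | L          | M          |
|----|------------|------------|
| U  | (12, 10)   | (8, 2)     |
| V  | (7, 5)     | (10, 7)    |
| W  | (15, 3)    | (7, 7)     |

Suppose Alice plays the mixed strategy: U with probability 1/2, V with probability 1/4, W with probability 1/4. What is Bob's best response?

L

Compute Bob's expected payoff from each pure strategy against the given mix.
L: (1/2)·10 + (1/4)·5 + (1/4)·3 = 7
M: (1/2)·2 + (1/4)·7 + (1/4)·7 = 9/2
Highest expected payoff is 7, from L.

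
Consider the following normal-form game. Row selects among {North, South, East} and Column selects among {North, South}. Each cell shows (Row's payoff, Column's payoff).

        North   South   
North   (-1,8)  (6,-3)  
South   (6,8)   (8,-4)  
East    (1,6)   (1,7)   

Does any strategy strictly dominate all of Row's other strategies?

South

A strategy is strictly dominant if it gives Row a strictly higher payoff than every other strategy, against every choice by the opponent.
South strictly dominates: vs North: 6 > each of {-1, 1}; vs South: 8 > each of {6, 1}.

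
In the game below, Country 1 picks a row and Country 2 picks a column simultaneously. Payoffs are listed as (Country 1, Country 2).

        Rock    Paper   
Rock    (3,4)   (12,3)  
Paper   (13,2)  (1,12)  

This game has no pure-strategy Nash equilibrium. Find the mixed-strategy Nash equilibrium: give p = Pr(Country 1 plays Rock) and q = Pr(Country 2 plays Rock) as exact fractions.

p = 10/11, q = 11/21

Each player's mixing probability is pinned down by making the *other* player indifferent.
Country 2 indifferent between Rock and Paper: p·4 + (1−p)·2 = p·3 + (1−p)·12 ⟹ 2 + 2p = 12 + (-9)p ⟹ p = 10/11.
Country 1 indifferent between Rock and Paper: q·3 + (1−q)·12 = q·13 + (1−q)·1 ⟹ 12 + (-9)q = 1 + 12q ⟹ q = 11/21.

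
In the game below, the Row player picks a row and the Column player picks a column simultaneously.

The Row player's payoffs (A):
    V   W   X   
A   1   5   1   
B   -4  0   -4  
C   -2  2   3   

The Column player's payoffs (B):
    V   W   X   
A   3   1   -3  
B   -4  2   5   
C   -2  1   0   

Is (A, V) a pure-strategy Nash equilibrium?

Holding the Column player at V: the Row player gets 1 from A, versus -4 from B, -2 from C. No profitable deviation for the Row player.
Holding the Row player at A: the Column player gets 3 from V, versus 1 from W, -3 from X. No profitable deviation for the Column player either.

Yes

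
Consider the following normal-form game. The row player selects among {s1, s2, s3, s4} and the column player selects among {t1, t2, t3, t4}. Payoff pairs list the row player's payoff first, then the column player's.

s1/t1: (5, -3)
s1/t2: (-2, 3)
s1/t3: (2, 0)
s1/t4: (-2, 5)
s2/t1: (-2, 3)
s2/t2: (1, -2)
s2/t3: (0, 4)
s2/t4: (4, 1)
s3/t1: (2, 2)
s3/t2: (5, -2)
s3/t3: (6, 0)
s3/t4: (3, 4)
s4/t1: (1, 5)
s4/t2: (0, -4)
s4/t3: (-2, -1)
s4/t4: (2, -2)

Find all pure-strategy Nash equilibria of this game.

None

Find each player's best response to every opponent strategy; NE are the intersections.
The row player's best responses — vs t1: s1 (payoff 5); vs t2: s3 (payoff 5); vs t3: s3 (payoff 6); vs t4: s2 (payoff 4).
The column player's best responses — vs s1: t4 (payoff 5); vs s2: t3 (payoff 4); vs s3: t4 (payoff 4); vs s4: t1 (payoff 5).
No cell has both players best-responding. For instance, the row player's best reply to t1 is s1, but against s1 the column player prefers t4 over t1.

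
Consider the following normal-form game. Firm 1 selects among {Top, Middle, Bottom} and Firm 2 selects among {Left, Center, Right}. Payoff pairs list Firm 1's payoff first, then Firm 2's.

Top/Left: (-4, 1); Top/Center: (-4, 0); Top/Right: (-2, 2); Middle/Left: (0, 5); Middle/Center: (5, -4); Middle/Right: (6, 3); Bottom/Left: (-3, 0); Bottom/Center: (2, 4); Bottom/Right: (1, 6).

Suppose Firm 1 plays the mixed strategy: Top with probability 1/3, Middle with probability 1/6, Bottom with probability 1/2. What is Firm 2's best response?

Right

Compute Firm 2's expected payoff from each pure strategy against the given mix.
Left: (1/3)·1 + (1/6)·5 + (1/2)·0 = 7/6
Center: (1/3)·0 + (1/6)·(-4) + (1/2)·4 = 4/3
Right: (1/3)·2 + (1/6)·3 + (1/2)·6 = 25/6
Highest expected payoff is 25/6, from Right.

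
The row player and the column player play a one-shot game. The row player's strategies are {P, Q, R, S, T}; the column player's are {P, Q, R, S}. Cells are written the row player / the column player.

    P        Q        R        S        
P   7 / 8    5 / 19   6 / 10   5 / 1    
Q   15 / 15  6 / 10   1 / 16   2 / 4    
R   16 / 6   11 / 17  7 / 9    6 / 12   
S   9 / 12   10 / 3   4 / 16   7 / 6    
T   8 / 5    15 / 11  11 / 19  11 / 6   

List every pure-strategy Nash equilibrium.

Find each player's best response to every opponent strategy; NE are the intersections.
The row player's best responses — vs P: R (payoff 16); vs Q: T (payoff 15); vs R: T (payoff 11); vs S: T (payoff 11).
The column player's best responses — vs P: Q (payoff 19); vs Q: R (payoff 16); vs R: Q (payoff 17); vs S: R (payoff 16); vs T: R (payoff 19).
The only mutual best response is (T, R); neither player gains by switching there.

(T, R)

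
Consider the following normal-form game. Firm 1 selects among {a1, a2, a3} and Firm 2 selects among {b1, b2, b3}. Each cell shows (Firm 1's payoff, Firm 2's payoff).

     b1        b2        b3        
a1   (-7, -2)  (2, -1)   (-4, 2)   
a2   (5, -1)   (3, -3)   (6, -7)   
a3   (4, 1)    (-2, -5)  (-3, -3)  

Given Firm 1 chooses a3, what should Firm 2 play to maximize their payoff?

b1

With Firm 1 fixed at a3, Firm 2's payoffs are: b1 → 1, b2 → -5, b3 → -3.
The maximum is 1, achieved by b1.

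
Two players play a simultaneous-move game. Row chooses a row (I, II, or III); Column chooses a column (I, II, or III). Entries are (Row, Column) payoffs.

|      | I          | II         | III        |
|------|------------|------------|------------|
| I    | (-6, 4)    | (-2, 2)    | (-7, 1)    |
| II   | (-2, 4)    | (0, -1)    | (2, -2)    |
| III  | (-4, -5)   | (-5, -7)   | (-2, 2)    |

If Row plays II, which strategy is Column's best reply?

With Row fixed at II, Column's payoffs are: I → 4, II → -1, III → -2.
The maximum is 4, achieved by I.

I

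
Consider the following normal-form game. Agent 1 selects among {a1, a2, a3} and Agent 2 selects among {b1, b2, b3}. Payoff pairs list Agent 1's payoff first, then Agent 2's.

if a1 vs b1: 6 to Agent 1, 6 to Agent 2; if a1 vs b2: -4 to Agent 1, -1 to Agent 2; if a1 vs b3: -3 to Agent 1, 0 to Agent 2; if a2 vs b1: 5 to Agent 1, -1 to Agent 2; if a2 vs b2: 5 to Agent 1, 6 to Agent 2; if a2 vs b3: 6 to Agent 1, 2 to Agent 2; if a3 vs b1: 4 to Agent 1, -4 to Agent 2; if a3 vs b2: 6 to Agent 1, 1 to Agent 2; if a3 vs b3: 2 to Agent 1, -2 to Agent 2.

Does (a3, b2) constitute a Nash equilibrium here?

Yes

Holding Agent 2 at b2: Agent 1 gets 6 from a3, versus -4 from a1, 5 from a2. No profitable deviation for Agent 1.
Holding Agent 1 at a3: Agent 2 gets 1 from b2, versus -4 from b1, -2 from b3. No profitable deviation for Agent 2 either.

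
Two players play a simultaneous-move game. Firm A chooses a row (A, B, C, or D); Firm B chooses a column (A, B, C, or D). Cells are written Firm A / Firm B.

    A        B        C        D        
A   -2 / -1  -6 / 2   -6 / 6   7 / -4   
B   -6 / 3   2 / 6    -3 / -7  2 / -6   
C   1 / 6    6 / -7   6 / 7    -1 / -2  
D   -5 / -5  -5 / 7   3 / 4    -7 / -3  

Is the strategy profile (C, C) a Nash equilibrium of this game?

Holding Firm B at C: Firm A gets 6 from C, versus -6 from A, -3 from B, 3 from D. No profitable deviation for Firm A.
Holding Firm A at C: Firm B gets 7 from C, versus 6 from A, -7 from B, -2 from D. No profitable deviation for Firm B either.

Yes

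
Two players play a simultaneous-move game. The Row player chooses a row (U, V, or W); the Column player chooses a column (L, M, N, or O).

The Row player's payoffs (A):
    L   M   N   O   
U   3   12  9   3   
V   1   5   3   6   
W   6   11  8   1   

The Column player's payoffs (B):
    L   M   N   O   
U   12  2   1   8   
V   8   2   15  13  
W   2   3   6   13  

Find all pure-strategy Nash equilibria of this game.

None

Check mutual best responses: a cell is a NE iff neither player can gain by unilaterally deviating.
The Row player's best responses — vs L: W (payoff 6); vs M: U (payoff 12); vs N: U (payoff 9); vs O: V (payoff 6).
The Column player's best responses — vs U: L (payoff 12); vs V: N (payoff 15); vs W: O (payoff 13).
No cell has both players best-responding. For instance, the Row player's best reply to M is U, but against U the Column player prefers L over M.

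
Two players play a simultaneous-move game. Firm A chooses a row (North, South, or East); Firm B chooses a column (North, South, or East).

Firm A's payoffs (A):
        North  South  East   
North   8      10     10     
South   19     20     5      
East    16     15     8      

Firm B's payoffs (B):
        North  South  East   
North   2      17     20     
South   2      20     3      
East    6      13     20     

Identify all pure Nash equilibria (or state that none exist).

(North, East) and (South, South)

Find each player's best response to every opponent strategy; NE are the intersections.
Firm A's best responses — vs North: South (payoff 19); vs South: South (payoff 20); vs East: North (payoff 10).
Firm B's best responses — vs North: East (payoff 20); vs South: South (payoff 20); vs East: East (payoff 20).
Mutual best responses occur at (North, East) and (South, South); at each, neither player gains by switching.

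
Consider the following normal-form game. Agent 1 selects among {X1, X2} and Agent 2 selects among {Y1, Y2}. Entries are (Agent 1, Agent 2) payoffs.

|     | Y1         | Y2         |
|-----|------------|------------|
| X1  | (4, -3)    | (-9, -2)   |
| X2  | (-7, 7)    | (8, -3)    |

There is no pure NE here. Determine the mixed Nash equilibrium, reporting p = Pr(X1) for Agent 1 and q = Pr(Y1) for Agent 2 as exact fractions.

In a mixed NE each player is indifferent between their pure strategies, so the opponent's mix sets the indifference.
Agent 2 indifferent between Y1 and Y2: p·(-3) + (1−p)·7 = p·(-2) + (1−p)·(-3) ⟹ 7 + (-10)p = (-3) + 1p ⟹ p = 10/11.
Agent 1 indifferent between X1 and X2: q·4 + (1−q)·(-9) = q·(-7) + (1−q)·8 ⟹ (-9) + 13q = 8 + (-15)q ⟹ q = 17/28.

p = 10/11, q = 17/28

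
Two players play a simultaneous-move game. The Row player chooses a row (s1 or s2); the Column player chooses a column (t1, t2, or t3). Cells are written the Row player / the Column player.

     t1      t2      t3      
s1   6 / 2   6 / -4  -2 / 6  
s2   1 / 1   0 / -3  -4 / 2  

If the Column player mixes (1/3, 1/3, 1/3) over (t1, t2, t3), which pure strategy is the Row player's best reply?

s1

The Row player's best reply maximizes expected payoff against the mix.
s1: (1/3)·6 + (1/3)·6 + (1/3)·(-2) = 10/3
s2: (1/3)·1 + (1/3)·0 + (1/3)·(-4) = -1
Highest expected payoff is 10/3, from s1.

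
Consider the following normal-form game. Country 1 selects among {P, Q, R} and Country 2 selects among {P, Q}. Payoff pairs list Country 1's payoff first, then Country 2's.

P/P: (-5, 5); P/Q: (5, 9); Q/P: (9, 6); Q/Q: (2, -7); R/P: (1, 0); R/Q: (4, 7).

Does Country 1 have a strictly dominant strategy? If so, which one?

A strategy is strictly dominant if it gives Country 1 a strictly higher payoff than every other strategy, against every choice by the opponent.
P is not dominant: against P, Q gives 9 > -5.
Q is not dominant: against Q, P gives 5 > 2.
R is not dominant: against P, Q gives 9 > 1.
No single strategy is best against every opponent action.

No strictly dominant strategy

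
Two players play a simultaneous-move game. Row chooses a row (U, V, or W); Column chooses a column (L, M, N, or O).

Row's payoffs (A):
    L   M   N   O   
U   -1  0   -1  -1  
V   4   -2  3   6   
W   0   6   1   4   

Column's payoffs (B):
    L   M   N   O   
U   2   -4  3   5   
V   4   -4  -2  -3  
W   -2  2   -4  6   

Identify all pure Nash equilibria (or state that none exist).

(V, L)

Check mutual best responses: a cell is a NE iff neither player can gain by unilaterally deviating.
Row's best responses — vs L: V (payoff 4); vs M: W (payoff 6); vs N: V (payoff 3); vs O: V (payoff 6).
Column's best responses — vs U: O (payoff 5); vs V: L (payoff 4); vs W: O (payoff 6).
The only mutual best response is (V, L); neither player gains by switching there.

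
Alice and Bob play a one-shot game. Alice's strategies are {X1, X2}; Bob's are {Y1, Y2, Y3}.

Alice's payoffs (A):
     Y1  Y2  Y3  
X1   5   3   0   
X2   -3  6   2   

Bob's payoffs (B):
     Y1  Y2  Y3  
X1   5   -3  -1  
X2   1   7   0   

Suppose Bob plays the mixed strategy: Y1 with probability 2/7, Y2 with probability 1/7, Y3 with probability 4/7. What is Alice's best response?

X1

Compute Alice's expected payoff from each pure strategy against the given mix.
X1: (2/7)·5 + (1/7)·3 + (4/7)·0 = 13/7
X2: (2/7)·(-3) + (1/7)·6 + (4/7)·2 = 8/7
Highest expected payoff is 13/7, from X1.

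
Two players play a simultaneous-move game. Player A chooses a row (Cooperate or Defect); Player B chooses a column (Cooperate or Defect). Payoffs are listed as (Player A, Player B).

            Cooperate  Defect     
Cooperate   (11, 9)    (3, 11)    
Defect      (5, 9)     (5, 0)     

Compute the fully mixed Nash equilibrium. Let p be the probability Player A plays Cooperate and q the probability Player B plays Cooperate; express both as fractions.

Each player's mixing probability is pinned down by making the *other* player indifferent.
Player B indifferent between Cooperate and Defect: p·9 + (1−p)·9 = p·11 + (1−p)·0 ⟹ 9 + 0p = 0 + 11p ⟹ p = 9/11.
Player A indifferent between Cooperate and Defect: q·11 + (1−q)·3 = q·5 + (1−q)·5 ⟹ 3 + 8q = 5 + 0q ⟹ q = 1/4.

p = 9/11, q = 1/4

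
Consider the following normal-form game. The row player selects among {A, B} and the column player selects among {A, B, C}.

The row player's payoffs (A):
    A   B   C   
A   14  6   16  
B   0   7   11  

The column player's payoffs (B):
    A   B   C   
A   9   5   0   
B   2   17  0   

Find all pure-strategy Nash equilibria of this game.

Find each player's best response to every opponent strategy; NE are the intersections.
The row player's best responses — vs A: A (payoff 14); vs B: B (payoff 7); vs C: A (payoff 16).
The column player's best responses — vs A: A (payoff 9); vs B: B (payoff 17).
Mutual best responses occur at (A, A) and (B, B); at each, neither player gains by switching.

(A, A) and (B, B)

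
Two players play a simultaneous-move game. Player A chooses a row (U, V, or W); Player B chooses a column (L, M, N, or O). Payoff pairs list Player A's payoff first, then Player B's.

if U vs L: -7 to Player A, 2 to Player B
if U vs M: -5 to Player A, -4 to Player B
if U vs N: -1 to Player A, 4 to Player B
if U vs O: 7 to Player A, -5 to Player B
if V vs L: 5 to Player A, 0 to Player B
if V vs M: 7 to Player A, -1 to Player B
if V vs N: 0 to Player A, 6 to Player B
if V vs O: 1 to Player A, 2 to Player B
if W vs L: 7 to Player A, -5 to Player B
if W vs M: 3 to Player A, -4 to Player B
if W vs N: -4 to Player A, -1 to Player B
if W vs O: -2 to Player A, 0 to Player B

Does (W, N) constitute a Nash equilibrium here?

No

Holding Player B at N: Player A gets -4 from W but could get 0 by switching to V. Player A has a profitable deviation.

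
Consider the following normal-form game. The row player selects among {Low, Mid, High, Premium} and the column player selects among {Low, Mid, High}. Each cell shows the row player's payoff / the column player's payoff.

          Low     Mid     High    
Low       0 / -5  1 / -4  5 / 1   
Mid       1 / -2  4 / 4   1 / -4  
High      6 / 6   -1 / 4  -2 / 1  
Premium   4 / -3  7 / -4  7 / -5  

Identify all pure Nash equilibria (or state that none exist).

Find each player's best response to every opponent strategy; NE are the intersections.
The row player's best responses — vs Low: High (payoff 6); vs Mid: Premium (payoff 7); vs High: Premium (payoff 7).
The column player's best responses — vs Low: High (payoff 1); vs Mid: Mid (payoff 4); vs High: Low (payoff 6); vs Premium: Low (payoff -3).
The only mutual best response is (High, Low); neither player gains by switching there.

(High, Low)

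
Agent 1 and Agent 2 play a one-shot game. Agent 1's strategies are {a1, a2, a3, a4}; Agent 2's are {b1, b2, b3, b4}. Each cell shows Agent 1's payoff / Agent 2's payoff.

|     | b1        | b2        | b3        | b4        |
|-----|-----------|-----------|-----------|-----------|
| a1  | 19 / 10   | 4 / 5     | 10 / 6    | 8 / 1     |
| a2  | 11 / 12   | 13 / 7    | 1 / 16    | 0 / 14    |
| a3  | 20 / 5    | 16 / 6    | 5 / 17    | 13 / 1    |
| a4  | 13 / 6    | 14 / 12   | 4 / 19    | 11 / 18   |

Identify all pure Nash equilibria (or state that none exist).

Check mutual best responses: a cell is a NE iff neither player can gain by unilaterally deviating.
Agent 1's best responses — vs b1: a3 (payoff 20); vs b2: a3 (payoff 16); vs b3: a1 (payoff 10); vs b4: a3 (payoff 13).
Agent 2's best responses — vs a1: b1 (payoff 10); vs a2: b3 (payoff 16); vs a3: b3 (payoff 17); vs a4: b3 (payoff 19).
No cell has both players best-responding. For instance, Agent 1's best reply to b1 is a3, but against a3 Agent 2 prefers b3 over b1.

None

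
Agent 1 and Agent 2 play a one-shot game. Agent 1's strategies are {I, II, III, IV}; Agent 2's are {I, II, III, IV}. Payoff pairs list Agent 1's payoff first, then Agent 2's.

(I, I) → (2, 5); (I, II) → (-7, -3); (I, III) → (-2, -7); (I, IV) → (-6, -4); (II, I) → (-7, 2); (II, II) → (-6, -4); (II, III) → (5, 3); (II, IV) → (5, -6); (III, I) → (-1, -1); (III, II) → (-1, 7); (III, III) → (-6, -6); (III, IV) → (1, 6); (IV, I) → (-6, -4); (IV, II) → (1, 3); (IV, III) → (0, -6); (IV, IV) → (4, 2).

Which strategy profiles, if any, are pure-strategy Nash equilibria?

A profile is a Nash equilibrium when each player is best-responding to the other.
Agent 1's best responses — vs I: I (payoff 2); vs II: IV (payoff 1); vs III: II (payoff 5); vs IV: II (payoff 5).
Agent 2's best responses — vs I: I (payoff 5); vs II: III (payoff 3); vs III: II (payoff 7); vs IV: II (payoff 3).
Mutual best responses occur at (I, I), (II, III), and (IV, II); at each, neither player gains by switching.

(I, I), (II, III), and (IV, II)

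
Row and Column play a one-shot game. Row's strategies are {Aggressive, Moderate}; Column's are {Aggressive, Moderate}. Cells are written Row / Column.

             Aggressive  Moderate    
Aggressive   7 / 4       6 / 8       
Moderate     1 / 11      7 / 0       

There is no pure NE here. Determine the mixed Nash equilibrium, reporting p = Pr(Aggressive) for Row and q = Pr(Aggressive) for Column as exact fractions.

p = 11/15, q = 1/7

Each player's mixing probability is pinned down by making the *other* player indifferent.
Column indifferent between Aggressive and Moderate: p·4 + (1−p)·11 = p·8 + (1−p)·0 ⟹ 11 + (-7)p = 0 + 8p ⟹ p = 11/15.
Row indifferent between Aggressive and Moderate: q·7 + (1−q)·6 = q·1 + (1−q)·7 ⟹ 6 + 1q = 7 + (-6)q ⟹ q = 1/7.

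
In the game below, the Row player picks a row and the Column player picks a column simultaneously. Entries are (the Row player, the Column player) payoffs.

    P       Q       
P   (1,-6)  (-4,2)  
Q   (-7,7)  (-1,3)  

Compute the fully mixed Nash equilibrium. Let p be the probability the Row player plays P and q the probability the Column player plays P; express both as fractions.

p = 1/3, q = 3/11

Each player's mixing probability is pinned down by making the *other* player indifferent.
The Column player indifferent between P and Q: p·(-6) + (1−p)·7 = p·2 + (1−p)·3 ⟹ 7 + (-13)p = 3 + (-1)p ⟹ p = 1/3.
The Row player indifferent between P and Q: q·1 + (1−q)·(-4) = q·(-7) + (1−q)·(-1) ⟹ (-4) + 5q = (-1) + (-6)q ⟹ q = 3/11.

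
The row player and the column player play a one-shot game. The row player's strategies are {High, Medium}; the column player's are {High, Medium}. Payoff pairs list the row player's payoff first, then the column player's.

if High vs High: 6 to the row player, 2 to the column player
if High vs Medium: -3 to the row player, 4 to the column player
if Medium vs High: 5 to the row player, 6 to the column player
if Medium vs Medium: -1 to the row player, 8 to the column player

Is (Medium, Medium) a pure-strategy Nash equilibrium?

Holding the column player at Medium: the row player gets -1 from Medium, versus -3 from High. No profitable deviation for the row player.
Holding the row player at Medium: the column player gets 8 from Medium, versus 6 from High. No profitable deviation for the column player either.

Yes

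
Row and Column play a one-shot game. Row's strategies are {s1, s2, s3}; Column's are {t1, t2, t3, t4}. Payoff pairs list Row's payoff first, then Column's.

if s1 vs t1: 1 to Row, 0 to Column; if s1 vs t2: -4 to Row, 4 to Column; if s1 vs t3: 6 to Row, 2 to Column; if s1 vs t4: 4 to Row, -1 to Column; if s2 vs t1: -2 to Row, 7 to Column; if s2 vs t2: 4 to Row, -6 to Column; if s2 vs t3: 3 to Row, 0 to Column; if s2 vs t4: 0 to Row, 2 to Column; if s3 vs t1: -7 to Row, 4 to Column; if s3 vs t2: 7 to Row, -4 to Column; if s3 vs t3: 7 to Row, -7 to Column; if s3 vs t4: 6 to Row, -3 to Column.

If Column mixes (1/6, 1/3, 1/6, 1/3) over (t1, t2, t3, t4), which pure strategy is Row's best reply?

Row's best reply maximizes expected payoff against the mix.
s1: (1/6)·1 + (1/3)·(-4) + (1/6)·6 + (1/3)·4 = 7/6
s2: (1/6)·(-2) + (1/3)·4 + (1/6)·3 + (1/3)·0 = 3/2
s3: (1/6)·(-7) + (1/3)·7 + (1/6)·7 + (1/3)·6 = 13/3
Highest expected payoff is 13/3, from s3.

s3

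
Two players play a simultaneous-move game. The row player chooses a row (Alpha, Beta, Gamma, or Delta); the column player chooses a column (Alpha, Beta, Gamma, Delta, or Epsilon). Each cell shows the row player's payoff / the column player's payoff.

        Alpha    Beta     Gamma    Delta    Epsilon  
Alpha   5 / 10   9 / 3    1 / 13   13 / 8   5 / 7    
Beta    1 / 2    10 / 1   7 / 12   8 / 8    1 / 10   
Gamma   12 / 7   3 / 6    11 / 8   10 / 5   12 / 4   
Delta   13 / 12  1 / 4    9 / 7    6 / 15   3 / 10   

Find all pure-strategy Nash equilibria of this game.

A profile is a Nash equilibrium when each player is best-responding to the other.
The row player's best responses — vs Alpha: Delta (payoff 13); vs Beta: Beta (payoff 10); vs Gamma: Gamma (payoff 11); vs Delta: Alpha (payoff 13); vs Epsilon: Gamma (payoff 12).
The column player's best responses — vs Alpha: Gamma (payoff 13); vs Beta: Gamma (payoff 12); vs Gamma: Gamma (payoff 8); vs Delta: Delta (payoff 15).
The only mutual best response is (Gamma, Gamma); neither player gains by switching there.

(Gamma, Gamma)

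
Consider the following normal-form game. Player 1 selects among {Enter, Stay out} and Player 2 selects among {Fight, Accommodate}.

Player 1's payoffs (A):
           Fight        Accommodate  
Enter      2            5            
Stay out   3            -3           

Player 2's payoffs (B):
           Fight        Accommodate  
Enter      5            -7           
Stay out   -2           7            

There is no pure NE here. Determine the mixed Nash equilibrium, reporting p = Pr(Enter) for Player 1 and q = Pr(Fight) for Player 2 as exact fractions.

p = 3/7, q = 8/9

In a mixed NE each player is indifferent between their pure strategies, so the opponent's mix sets the indifference.
Player 2 indifferent between Fight and Accommodate: p·5 + (1−p)·(-2) = p·(-7) + (1−p)·7 ⟹ (-2) + 7p = 7 + (-14)p ⟹ p = 3/7.
Player 1 indifferent between Enter and Stay out: q·2 + (1−q)·5 = q·3 + (1−q)·(-3) ⟹ 5 + (-3)q = (-3) + 6q ⟹ q = 8/9.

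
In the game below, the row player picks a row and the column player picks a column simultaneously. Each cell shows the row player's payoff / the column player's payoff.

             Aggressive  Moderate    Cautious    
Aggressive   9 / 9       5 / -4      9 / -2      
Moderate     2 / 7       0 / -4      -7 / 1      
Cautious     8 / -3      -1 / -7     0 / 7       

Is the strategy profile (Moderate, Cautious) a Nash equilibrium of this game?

Holding the column player at Cautious: the row player gets -7 from Moderate but could get 9 by switching to Aggressive. The row player has a profitable deviation.

No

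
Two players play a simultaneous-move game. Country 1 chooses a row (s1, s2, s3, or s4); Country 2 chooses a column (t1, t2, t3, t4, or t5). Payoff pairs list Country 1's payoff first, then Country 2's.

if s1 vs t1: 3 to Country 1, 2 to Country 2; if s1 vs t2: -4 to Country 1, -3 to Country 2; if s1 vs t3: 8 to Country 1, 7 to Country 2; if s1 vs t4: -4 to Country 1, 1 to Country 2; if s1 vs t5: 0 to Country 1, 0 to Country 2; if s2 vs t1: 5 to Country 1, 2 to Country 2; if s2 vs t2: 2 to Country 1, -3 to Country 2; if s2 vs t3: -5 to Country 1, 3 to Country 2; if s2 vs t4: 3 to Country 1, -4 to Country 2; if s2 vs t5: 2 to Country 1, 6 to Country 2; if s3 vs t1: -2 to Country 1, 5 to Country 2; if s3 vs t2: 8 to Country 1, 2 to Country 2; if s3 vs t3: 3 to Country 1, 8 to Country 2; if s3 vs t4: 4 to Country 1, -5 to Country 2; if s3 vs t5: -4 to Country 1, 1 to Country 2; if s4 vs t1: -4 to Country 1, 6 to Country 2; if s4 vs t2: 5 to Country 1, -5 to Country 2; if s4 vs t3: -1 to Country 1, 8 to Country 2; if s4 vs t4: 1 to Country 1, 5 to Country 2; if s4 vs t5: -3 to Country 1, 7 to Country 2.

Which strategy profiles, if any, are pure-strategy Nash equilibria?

(s1, t3) and (s2, t5)

Find each player's best response to every opponent strategy; NE are the intersections.
Country 1's best responses — vs t1: s2 (payoff 5); vs t2: s3 (payoff 8); vs t3: s1 (payoff 8); vs t4: s3 (payoff 4); vs t5: s2 (payoff 2).
Country 2's best responses — vs s1: t3 (payoff 7); vs s2: t5 (payoff 6); vs s3: t3 (payoff 8); vs s4: t3 (payoff 8).
Mutual best responses occur at (s1, t3) and (s2, t5); at each, neither player gains by switching.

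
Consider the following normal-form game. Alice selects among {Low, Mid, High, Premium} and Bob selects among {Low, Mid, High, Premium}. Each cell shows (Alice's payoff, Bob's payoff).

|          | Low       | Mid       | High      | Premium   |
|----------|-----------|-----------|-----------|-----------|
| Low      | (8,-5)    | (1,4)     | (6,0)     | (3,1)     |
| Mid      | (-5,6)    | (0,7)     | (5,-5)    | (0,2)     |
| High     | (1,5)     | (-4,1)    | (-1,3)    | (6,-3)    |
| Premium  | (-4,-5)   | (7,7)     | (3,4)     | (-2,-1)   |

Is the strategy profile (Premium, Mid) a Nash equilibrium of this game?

Yes

Holding Bob at Mid: Alice gets 7 from Premium, versus 1 from Low, 0 from Mid, -4 from High. No profitable deviation for Alice.
Holding Alice at Premium: Bob gets 7 from Mid, versus -5 from Low, 4 from High, -1 from Premium. No profitable deviation for Bob either.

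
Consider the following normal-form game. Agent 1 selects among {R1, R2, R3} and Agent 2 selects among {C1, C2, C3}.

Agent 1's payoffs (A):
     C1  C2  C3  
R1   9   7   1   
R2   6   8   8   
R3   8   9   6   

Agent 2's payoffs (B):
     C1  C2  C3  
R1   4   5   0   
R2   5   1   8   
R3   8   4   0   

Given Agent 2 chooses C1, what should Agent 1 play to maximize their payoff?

With Agent 2 fixed at C1, Agent 1's payoffs are: R1 → 9, R2 → 6, R3 → 8.
The maximum is 9, achieved by R1.

R1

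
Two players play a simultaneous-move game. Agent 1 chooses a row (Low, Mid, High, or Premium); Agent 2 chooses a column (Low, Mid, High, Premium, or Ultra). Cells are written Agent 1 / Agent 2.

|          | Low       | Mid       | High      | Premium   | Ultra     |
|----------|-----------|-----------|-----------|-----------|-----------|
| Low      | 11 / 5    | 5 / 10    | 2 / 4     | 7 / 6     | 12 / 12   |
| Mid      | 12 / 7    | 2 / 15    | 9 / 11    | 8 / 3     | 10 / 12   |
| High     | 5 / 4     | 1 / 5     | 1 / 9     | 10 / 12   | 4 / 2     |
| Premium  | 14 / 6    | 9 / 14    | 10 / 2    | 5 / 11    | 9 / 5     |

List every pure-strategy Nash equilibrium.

(Low, Ultra), (High, Premium), and (Premium, Mid)

A profile is a Nash equilibrium when each player is best-responding to the other.
Agent 1's best responses — vs Low: Premium (payoff 14); vs Mid: Premium (payoff 9); vs High: Premium (payoff 10); vs Premium: High (payoff 10); vs Ultra: Low (payoff 12).
Agent 2's best responses — vs Low: Ultra (payoff 12); vs Mid: Mid (payoff 15); vs High: Premium (payoff 12); vs Premium: Mid (payoff 14).
Mutual best responses occur at (Low, Ultra), (High, Premium), and (Premium, Mid); at each, neither player gains by switching.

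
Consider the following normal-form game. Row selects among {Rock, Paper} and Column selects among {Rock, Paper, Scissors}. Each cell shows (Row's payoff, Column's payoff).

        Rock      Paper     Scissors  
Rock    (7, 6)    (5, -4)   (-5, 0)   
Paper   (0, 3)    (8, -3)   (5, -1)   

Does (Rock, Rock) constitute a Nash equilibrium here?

Holding Column at Rock: Row gets 7 from Rock, versus 0 from Paper. No profitable deviation for Row.
Holding Row at Rock: Column gets 6 from Rock, versus -4 from Paper, 0 from Scissors. No profitable deviation for Column either.

Yes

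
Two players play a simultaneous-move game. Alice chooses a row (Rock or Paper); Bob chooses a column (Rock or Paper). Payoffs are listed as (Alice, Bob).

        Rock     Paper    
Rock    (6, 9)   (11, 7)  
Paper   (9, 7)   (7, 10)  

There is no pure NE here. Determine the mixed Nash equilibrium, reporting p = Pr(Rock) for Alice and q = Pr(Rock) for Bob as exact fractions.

In a mixed NE each player is indifferent between their pure strategies, so the opponent's mix sets the indifference.
Bob indifferent between Rock and Paper: p·9 + (1−p)·7 = p·7 + (1−p)·10 ⟹ 7 + 2p = 10 + (-3)p ⟹ p = 3/5.
Alice indifferent between Rock and Paper: q·6 + (1−q)·11 = q·9 + (1−q)·7 ⟹ 11 + (-5)q = 7 + 2q ⟹ q = 4/7.

p = 3/5, q = 4/7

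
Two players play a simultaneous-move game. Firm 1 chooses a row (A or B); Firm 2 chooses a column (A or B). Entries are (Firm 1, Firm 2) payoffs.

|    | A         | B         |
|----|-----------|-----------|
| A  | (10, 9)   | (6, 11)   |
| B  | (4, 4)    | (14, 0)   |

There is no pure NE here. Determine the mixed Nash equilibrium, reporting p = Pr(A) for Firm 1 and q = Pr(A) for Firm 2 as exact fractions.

p = 2/3, q = 4/7

In a mixed NE each player is indifferent between their pure strategies, so the opponent's mix sets the indifference.
Firm 2 indifferent between A and B: p·9 + (1−p)·4 = p·11 + (1−p)·0 ⟹ 4 + 5p = 0 + 11p ⟹ p = 2/3.
Firm 1 indifferent between A and B: q·10 + (1−q)·6 = q·4 + (1−q)·14 ⟹ 6 + 4q = 14 + (-10)q ⟹ q = 4/7.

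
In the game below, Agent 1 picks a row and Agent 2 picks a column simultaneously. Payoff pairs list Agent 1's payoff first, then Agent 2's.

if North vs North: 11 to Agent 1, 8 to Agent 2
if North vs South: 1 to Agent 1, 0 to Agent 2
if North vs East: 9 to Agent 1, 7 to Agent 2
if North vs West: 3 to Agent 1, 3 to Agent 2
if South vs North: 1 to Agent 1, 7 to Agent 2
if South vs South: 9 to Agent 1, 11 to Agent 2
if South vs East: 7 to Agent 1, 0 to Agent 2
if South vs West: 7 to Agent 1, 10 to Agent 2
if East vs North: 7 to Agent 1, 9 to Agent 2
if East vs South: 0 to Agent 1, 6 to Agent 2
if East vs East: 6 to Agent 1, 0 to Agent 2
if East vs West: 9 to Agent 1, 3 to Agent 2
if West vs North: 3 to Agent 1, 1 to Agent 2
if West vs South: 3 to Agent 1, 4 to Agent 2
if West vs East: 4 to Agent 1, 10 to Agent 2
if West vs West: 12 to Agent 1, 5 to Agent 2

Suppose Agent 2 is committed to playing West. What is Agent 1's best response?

West

With Agent 2 fixed at West, Agent 1's payoffs are: North → 3, South → 7, East → 9, West → 12.
The maximum is 12, achieved by West.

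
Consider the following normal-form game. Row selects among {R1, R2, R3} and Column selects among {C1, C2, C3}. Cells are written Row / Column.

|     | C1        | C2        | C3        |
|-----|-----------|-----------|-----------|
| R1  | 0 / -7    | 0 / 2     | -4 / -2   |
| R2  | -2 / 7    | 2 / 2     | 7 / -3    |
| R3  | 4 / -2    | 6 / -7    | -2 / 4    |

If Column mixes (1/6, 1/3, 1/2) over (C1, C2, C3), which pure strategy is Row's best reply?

Row's best reply maximizes expected payoff against the mix.
R1: (1/6)·0 + (1/3)·0 + (1/2)·(-4) = -2
R2: (1/6)·(-2) + (1/3)·2 + (1/2)·7 = 23/6
R3: (1/6)·4 + (1/3)·6 + (1/2)·(-2) = 5/3
Highest expected payoff is 23/6, from R2.

R2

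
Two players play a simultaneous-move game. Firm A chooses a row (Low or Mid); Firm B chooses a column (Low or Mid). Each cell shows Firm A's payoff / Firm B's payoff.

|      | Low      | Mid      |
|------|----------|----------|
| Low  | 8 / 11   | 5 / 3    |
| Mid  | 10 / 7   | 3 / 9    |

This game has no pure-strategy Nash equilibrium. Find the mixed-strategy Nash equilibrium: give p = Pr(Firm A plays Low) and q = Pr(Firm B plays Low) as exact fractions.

p = 1/5, q = 1/2

In a mixed NE each player is indifferent between their pure strategies, so the opponent's mix sets the indifference.
Firm B indifferent between Low and Mid: p·11 + (1−p)·7 = p·3 + (1−p)·9 ⟹ 7 + 4p = 9 + (-6)p ⟹ p = 1/5.
Firm A indifferent between Low and Mid: q·8 + (1−q)·5 = q·10 + (1−q)·3 ⟹ 5 + 3q = 3 + 7q ⟹ q = 1/2.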